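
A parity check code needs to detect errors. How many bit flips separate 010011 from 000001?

Differing positions: 2, 5. Hamming distance = 2.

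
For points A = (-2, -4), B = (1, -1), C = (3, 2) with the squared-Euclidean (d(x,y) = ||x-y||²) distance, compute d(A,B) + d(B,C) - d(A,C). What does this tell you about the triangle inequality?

d(A,B) = 3² + 3² = 18, d(B,C) = 2² + 3² = 13, d(A,C) = 5² + 6² = 61.
d(A,B) + d(B,C) - d(A,C) = 18 + 13 - 61 = 31 - 61 = -30. This is < 0, so the triangle inequality FAILS for these points (squared-Euclidean is not a metric).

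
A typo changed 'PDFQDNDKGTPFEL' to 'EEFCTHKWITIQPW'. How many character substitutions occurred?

Differing positions: 1, 2, 4, 5, 6, 7, 8, 9, 11, 12, 13, 14. Hamming distance = 12.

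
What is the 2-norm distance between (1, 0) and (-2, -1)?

(Σ|x_i - y_i|^2)^(1/2) = (|1 - (-2)|^2 + |0 - (-1)|^2)^(1/2)
= (3^2 + 1^2)^(1/2) = (9 + 1)^(1/2) = (10)^(1/2) ≈ 3.1623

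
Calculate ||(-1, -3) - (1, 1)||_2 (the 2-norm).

(Σ|x_i - y_i|^2)^(1/2) = (|-1 - 1|^2 + |-3 - 1|^2)^(1/2)
= (2^2 + 4^2)^(1/2) = (4 + 16)^(1/2) = (20)^(1/2) ≈ 4.4721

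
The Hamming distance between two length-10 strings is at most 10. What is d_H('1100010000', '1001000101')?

Differing positions: 2, 4, 6, 8, 10. Hamming distance = 5. The maximum possible Hamming distance for length-10 strings is 10, so d_H/10 = 5/10 = 0.5.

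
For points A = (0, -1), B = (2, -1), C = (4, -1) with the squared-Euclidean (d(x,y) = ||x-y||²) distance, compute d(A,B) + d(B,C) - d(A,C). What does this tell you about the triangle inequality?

d(A,B) = 2² + 0² = 4, d(B,C) = 2² + 0² = 4, d(A,C) = 4² + 0² = 16.
d(A,B) + d(B,C) - d(A,C) = 4 + 4 - 16 = 8 - 16 = -8. This is < 0, so the triangle inequality FAILS for these points (squared-Euclidean is not a metric).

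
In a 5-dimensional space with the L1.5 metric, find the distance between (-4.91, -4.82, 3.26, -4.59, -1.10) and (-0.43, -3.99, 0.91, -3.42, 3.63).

(Σ|x_i - y_i|^1.5)^(1/1.5) = (|-4.91 - (-0.43)|^1.5 + |-4.82 - (-3.99)|^1.5 + |3.26 - 0.91|^1.5 + |-4.59 - (-3.42)|^1.5 + |-1.1 - 3.63|^1.5)^(1/1.5)
= (4.48^1.5 + 0.83^1.5 + 2.35^1.5 + 1.17^1.5 + 4.73^1.5)^(1/1.5) ≈ (9.4824 + 0.7562 + 3.6025 + 1.2655 + 10.2871)^(1/1.5) = (25.3937)^(1/1.5) ≈ 8.6394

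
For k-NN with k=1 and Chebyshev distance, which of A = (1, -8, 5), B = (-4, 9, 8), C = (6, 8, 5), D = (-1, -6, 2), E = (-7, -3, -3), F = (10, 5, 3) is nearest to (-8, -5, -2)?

Distances: d(A) = 9, d(B) = 14, d(C) = 14, d(D) = 7, d(E) = 2, d(F) = 18. Nearest: E = (-7, -3, -3) with distance 2.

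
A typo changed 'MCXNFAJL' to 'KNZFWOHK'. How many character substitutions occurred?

Differing positions: 1, 2, 3, 4, 5, 6, 7, 8. Hamming distance = 8.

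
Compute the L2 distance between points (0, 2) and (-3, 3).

(Σ|x_i - y_i|^2)^(1/2) = (|0 - (-3)|^2 + |2 - 3|^2)^(1/2)
= (3^2 + 1^2)^(1/2) = (9 + 1)^(1/2) = (10)^(1/2) ≈ 3.1623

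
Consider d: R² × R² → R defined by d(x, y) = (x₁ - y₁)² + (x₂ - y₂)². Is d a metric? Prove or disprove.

No. The squared Euclidean distance fails the triangle inequality. Counterexample: x = (0, 0), y = (5, 2), z = (10, 4). d(x,z) = 10² + 4² = 116, but d(x,y) + d(y,z) = (5² + 2²) + (5² + 2²) = 29 + 29 = 58. Since 116 > 58, the triangle inequality is violated. (Note: √d, the ordinary Euclidean distance, IS a metric.)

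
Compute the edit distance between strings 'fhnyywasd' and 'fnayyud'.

Let D[i][j] be the edit distance between the first i characters of 'fhnyywasd' and the first j characters of 'fnayyud', with D[i][0] = i, D[0][j] = j, and D[i][j] = D[i-1][j-1] if the characters match, else 1 + min(D[i-1][j], D[i][j-1], D[i-1][j-1]). Filling the table (rows: prefixes of 'fhnyywasd', columns: prefixes of 'fnayyud'):
     ε  f  n  a  y  y  u  d
  ε  0  1  2  3  4  5  6  7
  f  1  0  1  2  3  4  5  6
  h  2  1  1  2  3  4  5  6
  n  3  2  1  2  3  4  5  6
  y  4  3  2  2  2  3  4  5
  y  5  4  3  3  2  2  3  4
  w  6  5  4  4  3  3  3  4
  a  7  6  5  4  4  4  4  4
  s  8  7  6  5  5  5  5  5
  d  9  8  7  6  6  6  6  5
The bottom-right entry gives D[9][7] = 5, so no sequence of fewer than 5 edits works. Backtracking through the table gives one optimal edit sequence (5 edits):
  fhnyywasd → fnyywasd (del h @2)
  fnyywasd → fnaywasd (sub y→a @3)
  fnaywasd → fnayasd (del w @5)
  fnayasd → fnayysd (sub a→y @5)
  fnayysd → fnayyud (sub s→u @6)
Edit distance = 5.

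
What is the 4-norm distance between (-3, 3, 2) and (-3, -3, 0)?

(Σ|x_i - y_i|^4)^(1/4) = (|-3 - (-3)|^4 + |3 - (-3)|^4 + |2 - 0|^4)^(1/4)
= (0^4 + 6^4 + 2^4)^(1/4) = (0 + 1296 + 16)^(1/4) = (1312)^(1/4) ≈ 6.0184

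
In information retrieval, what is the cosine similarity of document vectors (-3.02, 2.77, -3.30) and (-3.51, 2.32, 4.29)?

With u = (-3.02, 2.77, -3.30), v = (-3.51, 2.32, 4.29):
u·v = (-3.02)·(-3.51) + 2.77·2.32 + (-3.3)·4.29 = 10.6002 + 6.4264 + (-14.157) = 2.8696.
|u| = √((-3.02)² + 2.77² + (-3.3)²) = √(9.1204 + 7.6729 + 10.89) = √27.6833, |v| = √((-3.51)² + 2.32² + 4.29²) = √(12.3201 + 5.3824 + 18.4041) = √36.1066.
cos θ = (u·v)/(|u||v|) = 2.8696/(√27.6833·√36.1066) ≈ 0.0908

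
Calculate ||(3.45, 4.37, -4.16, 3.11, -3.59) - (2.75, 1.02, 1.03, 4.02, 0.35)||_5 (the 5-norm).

(Σ|x_i - y_i|^5)^(1/5) = (|3.45 - 2.75|^5 + |4.37 - 1.02|^5 + |-4.16 - 1.03|^5 + |3.11 - 4.02|^5 + |-3.59 - 0.35|^5)^(1/5)
= (0.7^5 + 3.35^5 + 5.19^5 + 0.91^5 + 3.94^5)^(1/5) ≈ (0.1681 + 421.9141 + 3765.6226 + 0.624 + 949.4697)^(1/5) = (5137.7985)^(1/5) ≈ 5.5228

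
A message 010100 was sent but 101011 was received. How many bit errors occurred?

Differing positions: 1, 2, 3, 4, 5, 6. Hamming distance = 6.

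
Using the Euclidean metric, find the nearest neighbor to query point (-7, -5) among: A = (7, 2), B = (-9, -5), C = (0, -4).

Distances: d(A) ≈ 15.6525, d(B) = 2, d(C) ≈ 7.0711. Nearest: B = (-9, -5) with distance 2.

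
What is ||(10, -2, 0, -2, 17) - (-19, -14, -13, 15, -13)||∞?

max(|x_i - y_i|) = max(|10 - (-19)|, |-2 - (-14)|, |0 - (-13)|, |-2 - 15|, |17 - (-13)|) = max(29, 12, 13, 17, 30) = 30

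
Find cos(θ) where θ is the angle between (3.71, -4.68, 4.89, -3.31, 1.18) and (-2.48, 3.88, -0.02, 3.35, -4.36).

With u = (3.71, -4.68, 4.89, -3.31, 1.18), v = (-2.48, 3.88, -0.02, 3.35, -4.36):
u·v = 3.71·(-2.48) + (-4.68)·3.88 + 4.89·(-0.02) + (-3.31)·3.35 + 1.18·(-4.36) = (-9.2008) + (-18.1584) + (-0.0978) + (-11.0885) + (-5.1448) = -43.6903.
|u| = √(3.71² + (-4.68)² + 4.89² + (-3.31)² + 1.18²) = √(13.7641 + 21.9024 + 23.9121 + 10.9561 + 1.3924) = √71.9271, |v| = √((-2.48)² + 3.88² + (-0.02)² + 3.35² + (-4.36)²) = √(6.1504 + 15.0544 + 0.0004 + 11.2225 + 19.0096) = √51.4373.
cos θ = (u·v)/(|u||v|) = -43.6903/(√71.9271·√51.4373) ≈ -0.7183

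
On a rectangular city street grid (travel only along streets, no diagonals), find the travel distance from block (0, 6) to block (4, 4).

Σ|x_i - y_i| = |0 - 4| + |6 - 4| = 4 + 2 = 6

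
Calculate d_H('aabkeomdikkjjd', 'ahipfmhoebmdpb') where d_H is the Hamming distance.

Differing positions: 2, 3, 4, 5, 6, 7, 8, 9, 10, 11, 12, 13, 14. Hamming distance = 13.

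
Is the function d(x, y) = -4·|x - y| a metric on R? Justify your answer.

No. With c = -4 < 0, d fails non-negativity: d(7, 16) = -4·|7 - 16| = -4·9 = -36 < 0.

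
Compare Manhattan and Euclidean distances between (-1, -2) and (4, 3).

L1 = |-1 - 4| + |-2 - 3| = 5 + 5 = 10
L2 = √(5² + 5²) = √50 ≈ 7.0711
L1 ≥ L2 always (equality iff movement is along one axis); L1 > L2 here.
Ratio L1/L2 = 10/√50 ≈ 1.4142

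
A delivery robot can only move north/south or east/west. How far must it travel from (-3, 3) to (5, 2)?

Σ|x_i - y_i| = |-3 - 5| + |3 - 2| = 8 + 1 = 9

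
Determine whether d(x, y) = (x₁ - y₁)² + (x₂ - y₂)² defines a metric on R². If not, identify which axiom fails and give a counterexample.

No. The squared Euclidean distance fails the triangle inequality. Counterexample: x = (0, 0), y = (5, 2), z = (10, 4). d(x,z) = 10² + 4² = 116, but d(x,y) + d(y,z) = (5² + 2²) + (5² + 2²) = 29 + 29 = 58. Since 116 > 58, the triangle inequality is violated. (Note: √d, the ordinary Euclidean distance, IS a metric.)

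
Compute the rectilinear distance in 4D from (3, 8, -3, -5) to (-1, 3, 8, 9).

Σ|x_i - y_i| = |3 - (-1)| + |8 - 3| + |-3 - 8| + |-5 - 9| = 4 + 5 + 11 + 14 = 34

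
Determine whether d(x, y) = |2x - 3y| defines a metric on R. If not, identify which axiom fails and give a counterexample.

No. d fails symmetry: d(5, 7) = |2·5 - 3·7| = |-11| = 11, but d(7, 5) = |2·7 - 3·5| = |-1| = 1. Since 11 ≠ 1, d(x,y) ≠ d(y,x) in general.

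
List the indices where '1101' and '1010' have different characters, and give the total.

Differing positions: 2, 3, 4. Hamming distance = 3.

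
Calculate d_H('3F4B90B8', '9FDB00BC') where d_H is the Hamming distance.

Differing positions: 1, 3, 5, 8. Hamming distance = 4.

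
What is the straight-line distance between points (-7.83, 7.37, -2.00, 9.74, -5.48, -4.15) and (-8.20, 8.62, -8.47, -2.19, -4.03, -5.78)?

√(Σ(x_i - y_i)²) = √((-7.83 - (-8.2))² + (7.37 - 8.62)² + (-2 - (-8.47))² + (9.74 - (-2.19))² + (-5.48 - (-4.03))² + (-4.15 - (-5.78))²)
= √(0.37² + (-1.25)² + 6.47² + 11.93² + (-1.45)² + 1.63²) = √(0.1369 + 1.5625 + 41.8609 + 142.3249 + 2.1025 + 2.6569) = √190.6446 ≈ 13.8074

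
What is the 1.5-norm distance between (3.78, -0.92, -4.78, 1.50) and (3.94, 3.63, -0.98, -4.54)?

(Σ|x_i - y_i|^1.5)^(1/1.5) = (|3.78 - 3.94|^1.5 + |-0.92 - 3.63|^1.5 + |-4.78 - (-0.98)|^1.5 + |1.5 - (-4.54)|^1.5)^(1/1.5)
= (0.16^1.5 + 4.55^1.5 + 3.8^1.5 + 6.04^1.5)^(1/1.5) ≈ (0.064 + 9.7055 + 7.4076 + 14.8442)^(1/1.5) = (32.0213)^(1/1.5) ≈ 10.0838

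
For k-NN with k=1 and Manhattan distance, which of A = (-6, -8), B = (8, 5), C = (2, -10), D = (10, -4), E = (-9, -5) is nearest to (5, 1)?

Distances: d(A) = 20, d(B) = 7, d(C) = 14, d(D) = 10, d(E) = 20. Nearest: B = (8, 5) with distance 7.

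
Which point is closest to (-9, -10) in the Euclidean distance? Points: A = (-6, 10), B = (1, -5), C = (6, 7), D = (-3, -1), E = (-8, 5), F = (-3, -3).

Distances: d(A) ≈ 20.2237, d(B) ≈ 11.1803, d(C) ≈ 22.6716, d(D) ≈ 10.8167, d(E) ≈ 15.0333, d(F) ≈ 9.2195. Nearest: F = (-3, -3) with distance 9.2195.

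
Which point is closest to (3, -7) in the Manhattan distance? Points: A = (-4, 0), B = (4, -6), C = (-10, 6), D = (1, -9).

Distances: d(A) = 14, d(B) = 2, d(C) = 26, d(D) = 4. Nearest: B = (4, -6) with distance 2.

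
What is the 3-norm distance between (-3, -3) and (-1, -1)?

(Σ|x_i - y_i|^3)^(1/3) = (|-3 - (-1)|^3 + |-3 - (-1)|^3)^(1/3)
= (2^3 + 2^3)^(1/3) = (8 + 8)^(1/3) = (16)^(1/3) ≈ 2.5198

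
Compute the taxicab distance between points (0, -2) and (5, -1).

Σ|x_i - y_i| = |0 - 5| + |-2 - (-1)| = 5 + 1 = 6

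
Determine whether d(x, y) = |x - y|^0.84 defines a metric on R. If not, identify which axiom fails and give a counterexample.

Yes. With 0 < p = 0.84 ≤ 1, d(x,y) = |x-y|^0.84 is a metric on R. Non-negativity and symmetry are immediate; |x-y|^0.84 = 0 ⟺ |x-y| = 0 ⟺ x = y. For the triangle inequality, the function t ↦ t^0.84 is subadditive on [0,∞) when p ≤ 1, so |x-z|^0.84 ≤ (|x-y| + |y-z|)^0.84 ≤ |x-y|^0.84 + |y-z|^0.84.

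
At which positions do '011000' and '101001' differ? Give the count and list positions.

Differing positions: 1, 2, 6. Hamming distance = 3.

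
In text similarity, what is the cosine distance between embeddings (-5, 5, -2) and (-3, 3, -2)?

With u = (-5, 5, -2), v = (-3, 3, -2):
u·v = (-5)·(-3) + 5·3 + (-2)·(-2) = 15 + 15 + 4 = 34.
|u| = √((-5)² + 5² + (-2)²) = √54, |v| = √((-3)² + 3² + (-2)²) = √22, so |u||v| = √(54·22) = √1188.
cos θ = (u·v)/(|u||v|) = 34/√1188 ≈ 0.9864
Cosine distance = 1 - cos θ ≈ 1 - 0.9864 = 0.0136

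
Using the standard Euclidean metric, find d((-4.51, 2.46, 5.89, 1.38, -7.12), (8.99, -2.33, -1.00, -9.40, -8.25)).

√(Σ(x_i - y_i)²) = √((-4.51 - 8.99)² + (2.46 - (-2.33))² + (5.89 - (-1))² + (1.38 - (-9.4))² + (-7.12 - (-8.25))²)
= √((-13.5)² + 4.79² + 6.89² + 10.78² + 1.13²) = √(182.25 + 22.9441 + 47.4721 + 116.2084 + 1.2769) = √370.1515 ≈ 19.2393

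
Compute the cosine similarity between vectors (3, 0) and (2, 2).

With u = (3, 0), v = (2, 2):
u·v = 3·2 + 0·2 = 6 + 0 = 6.
|u| = √(3² + 0²) = √9, |v| = √(2² + 2²) = √8, so |u||v| = √(9·8) = √72.
cos θ = (u·v)/(|u||v|) = 6/√72 ≈ 0.7071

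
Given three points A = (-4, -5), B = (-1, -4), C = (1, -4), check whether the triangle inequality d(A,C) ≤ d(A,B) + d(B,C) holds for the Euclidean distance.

d(A,B) = √(3² + 1²) = √10 ≈ 3.1623, d(B,C) = √(2² + 0²) = √4 = 2, d(A,C) = √(5² + 1²) = √26 ≈ 5.099.
d(A,C) ≈ 5.099 ≤ 3.1623 + 2 = 5.1623. Triangle inequality is satisfied.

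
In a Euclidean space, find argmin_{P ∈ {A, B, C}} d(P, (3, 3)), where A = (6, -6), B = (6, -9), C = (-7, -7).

Distances: d(A) ≈ 9.4868, d(B) ≈ 12.3693, d(C) ≈ 14.1421. Nearest: A = (6, -6) with distance 9.4868.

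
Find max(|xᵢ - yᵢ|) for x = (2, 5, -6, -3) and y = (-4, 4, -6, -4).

max(|x_i - y_i|) = max(|2 - (-4)|, |5 - 4|, |-6 - (-6)|, |-3 - (-4)|) = max(6, 1, 0, 1) = 6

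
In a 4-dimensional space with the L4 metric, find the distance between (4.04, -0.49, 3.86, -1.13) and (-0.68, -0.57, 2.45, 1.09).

(Σ|x_i - y_i|^4)^(1/4) = (|4.04 - (-0.68)|^4 + |-0.49 - (-0.57)|^4 + |3.86 - 2.45|^4 + |-1.13 - 1.09|^4)^(1/4)
= (4.72^4 + 0.08^4 + 1.41^4 + 2.22^4)^(1/4) ≈ (496.3271 + 0 + 3.9525 + 24.2891)^(1/4) = (524.5687)^(1/4) ≈ 4.7858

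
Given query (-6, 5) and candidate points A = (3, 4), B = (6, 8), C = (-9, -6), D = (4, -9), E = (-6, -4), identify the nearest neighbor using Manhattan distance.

Distances: d(A) = 10, d(B) = 15, d(C) = 14, d(D) = 24, d(E) = 9. Nearest: E = (-6, -4) with distance 9.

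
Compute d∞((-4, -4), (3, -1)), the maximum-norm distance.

max(|x_i - y_i|) = max(|-4 - 3|, |-4 - (-1)|) = max(7, 3) = 7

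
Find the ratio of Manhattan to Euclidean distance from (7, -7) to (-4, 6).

L1 = |7 - (-4)| + |-7 - 6| = 11 + 13 = 24
L2 = √(11² + 13²) = √290 ≈ 17.0294
L1 ≥ L2 always (equality iff movement is along one axis); L1 > L2 here.
Ratio L1/L2 = 24/√290 ≈ 1.4093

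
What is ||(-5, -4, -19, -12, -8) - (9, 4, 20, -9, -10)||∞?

max(|x_i - y_i|) = max(|-5 - 9|, |-4 - 4|, |-19 - 20|, |-12 - (-9)|, |-8 - (-10)|) = max(14, 8, 39, 3, 2) = 39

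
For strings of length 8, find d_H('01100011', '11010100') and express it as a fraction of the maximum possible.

Differing positions: 1, 3, 4, 6, 7, 8. Hamming distance = 6. The maximum possible Hamming distance for length-8 strings is 8, so d_H/8 = 6/8 = 0.75.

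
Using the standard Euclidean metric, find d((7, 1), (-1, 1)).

√(Σ(x_i - y_i)²) = √((7 - (-1))² + (1 - 1)²)
= √(8² + 0²) = √(64 + 0) = √64 = 8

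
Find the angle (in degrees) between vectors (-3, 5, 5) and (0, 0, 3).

With u = (-3, 5, 5), v = (0, 0, 3):
u·v = (-3)·0 + 5·0 + 5·3 = 0 + 0 + 15 = 15.
|u| = √((-3)² + 5² + 5²) = √59, |v| = √(0² + 0² + 3²) = √9, so |u||v| = √(59·9) = √531.
cos θ = (u·v)/(|u||v|) = 15/√531 ≈ 0.650945
θ = arccos(0.650945) ≈ 49.39°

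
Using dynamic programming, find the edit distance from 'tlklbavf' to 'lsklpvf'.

Let D[i][j] be the edit distance between the first i characters of 'tlklbavf' and the first j characters of 'lsklpvf', with D[i][0] = i, D[0][j] = j, and D[i][j] = D[i-1][j-1] if the characters match, else 1 + min(D[i-1][j], D[i][j-1], D[i-1][j-1]). Filling the table (rows: prefixes of 'tlklbavf', columns: prefixes of 'lsklpvf'):
     ε  l  s  k  l  p  v  f
  ε  0  1  2  3  4  5  6  7
  t  1  1  2  3  4  5  6  7
  l  2  1  2  3  3  4  5  6
  k  3  2  2  2  3  4  5  6
  l  4  3  3  3  2  3  4  5
  b  5  4  4  4  3  3  4  5
  a  6  5  5  5  4  4  4  5
  v  7  6  6  6  5  5  4  5
  f  8  7  7  7  6  6  5  4
The bottom-right entry gives D[8][7] = 4, so no sequence of fewer than 4 edits works. Backtracking through the table gives one optimal edit sequence (4 edits):
  tlklbavf → llklbavf (sub t→l @1)
  llklbavf → lsklbavf (sub l→s @2)
  lsklbavf → lsklavf (del b @5)
  lsklavf → lsklpvf (sub a→p @5)
Edit distance = 4.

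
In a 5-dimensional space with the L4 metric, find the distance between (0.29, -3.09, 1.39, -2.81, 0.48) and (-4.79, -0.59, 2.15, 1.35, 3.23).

(Σ|x_i - y_i|^4)^(1/4) = (|0.29 - (-4.79)|^4 + |-3.09 - (-0.59)|^4 + |1.39 - 2.15|^4 + |-2.81 - 1.35|^4 + |0.48 - 3.23|^4)^(1/4)
= (5.08^4 + 2.5^4 + 0.76^4 + 4.16^4 + 2.75^4)^(1/4) ≈ (665.9703 + 39.0625 + 0.3336 + 299.4838 + 57.1914)^(1/4) = (1062.0416)^(1/4) ≈ 5.7087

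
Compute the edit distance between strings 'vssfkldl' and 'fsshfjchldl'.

Let D[i][j] be the edit distance between the first i characters of 'vssfkldl' and the first j characters of 'fsshfjchldl', with D[i][0] = i, D[0][j] = j, and D[i][j] = D[i-1][j-1] if the characters match, else 1 + min(D[i-1][j], D[i][j-1], D[i-1][j-1]). Filling the table (rows: prefixes of 'vssfkldl', columns: prefixes of 'fsshfjchldl'):
     ε  f  s  s  h  f  j  c  h  l  d  l
  ε  0  1  2  3  4  5  6  7  8  9 10 11
  v  1  1  2  3  4  5  6  7  8  9 10 11
  s  2  2  1  2  3  4  5  6  7  8  9 10
  s  3  3  2  1  2  3  4  5  6  7  8  9
  f  4  3  3  2  2  2  3  4  5  6  7  8
  k  5  4  4  3  3  3  3  4  5  6  7  8
  l  6  5  5  4  4  4  4  4  5  5  6  7
  d  7  6  6  5  5  5  5  5  5  6  5  6
  l  8  7  7  6  6  6  6  6  6  5  6  5
The bottom-right entry gives D[8][11] = 5, so no sequence of fewer than 5 edits works. Backtracking through the table gives one optimal edit sequence (5 edits):
  vssfkldl → fssfkldl (sub v→f @1)
  fssfkldl → fsshfkldl (ins h @4)
  fsshfkldl → fsshfjkldl (ins j @6)
  fsshfjkldl → fsshfjckldl (ins c @7)
  fsshfjckldl → fsshfjchldl (sub k→h @8)
Edit distance = 5.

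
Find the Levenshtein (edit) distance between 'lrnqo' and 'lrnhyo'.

Let D[i][j] be the edit distance between the first i characters of 'lrnqo' and the first j characters of 'lrnhyo', with D[i][0] = i, D[0][j] = j, and D[i][j] = D[i-1][j-1] if the characters match, else 1 + min(D[i-1][j], D[i][j-1], D[i-1][j-1]). Filling the table (rows: prefixes of 'lrnqo', columns: prefixes of 'lrnhyo'):
     ε  l  r  n  h  y  o
  ε  0  1  2  3  4  5  6
  l  1  0  1  2  3  4  5
  r  2  1  0  1  2  3  4
  n  3  2  1  0  1  2  3
  q  4  3  2  1  1  2  3
  o  5  4  3  2  2  2  2
The bottom-right entry gives D[5][6] = 2, so no sequence of fewer than 2 edits works. Backtracking through the table gives one optimal edit sequence (2 edits):
  lrnqo → lrnhqo (ins h @4)
  lrnhqo → lrnhyo (sub q→y @5)
Edit distance = 2.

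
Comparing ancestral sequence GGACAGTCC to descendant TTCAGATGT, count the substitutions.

Differing positions: 1, 2, 3, 4, 5, 6, 8, 9. Hamming distance = 8.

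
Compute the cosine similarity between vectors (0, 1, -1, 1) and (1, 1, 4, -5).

With u = (0, 1, -1, 1), v = (1, 1, 4, -5):
u·v = 0·1 + 1·1 + (-1)·4 + 1·(-5) = 0 + 1 + (-4) + (-5) = -8.
|u| = √(0² + 1² + (-1)² + 1²) = √3, |v| = √(1² + 1² + 4² + (-5)²) = √43, so |u||v| = √(3·43) = √129.
cos θ = (u·v)/(|u||v|) = -8/√129 ≈ -0.7044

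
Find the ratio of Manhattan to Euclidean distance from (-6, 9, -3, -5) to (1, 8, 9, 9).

L1 = |-6 - 1| + |9 - 8| + |-3 - 9| + |-5 - 9| = 7 + 1 + 12 + 14 = 34
L2 = √(7² + 1² + 12² + 14²) = √390 ≈ 19.7484
L1 ≥ L2 always (equality iff movement is along one axis); L1 > L2 here.
Ratio L1/L2 = 34/√390 ≈ 1.7217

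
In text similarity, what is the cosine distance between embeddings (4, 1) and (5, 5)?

With u = (4, 1), v = (5, 5):
u·v = 4·5 + 1·5 = 20 + 5 = 25.
|u| = √(4² + 1²) = √17, |v| = √(5² + 5²) = √50, so |u||v| = √(17·50) = √850.
cos θ = (u·v)/(|u||v|) = 25/√850 ≈ 0.8575
Cosine distance = 1 - cos θ ≈ 1 - 0.8575 = 0.1425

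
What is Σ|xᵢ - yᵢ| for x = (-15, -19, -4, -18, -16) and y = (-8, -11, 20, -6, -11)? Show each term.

Σ|x_i - y_i| = |-15 - (-8)| + |-19 - (-11)| + |-4 - 20| + |-18 - (-6)| + |-16 - (-11)| = 7 + 8 + 24 + 12 + 5 = 56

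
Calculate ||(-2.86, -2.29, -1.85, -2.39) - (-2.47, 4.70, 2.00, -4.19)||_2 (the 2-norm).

(Σ|x_i - y_i|^2)^(1/2) = (|-2.86 - (-2.47)|^2 + |-2.29 - 4.7|^2 + |-1.85 - 2|^2 + |-2.39 - (-4.19)|^2)^(1/2)
= (0.39^2 + 6.99^2 + 3.85^2 + 1.8^2)^(1/2) = (0.1521 + 48.8601 + 14.8225 + 3.24)^(1/2) = (67.0747)^(1/2) ≈ 8.1899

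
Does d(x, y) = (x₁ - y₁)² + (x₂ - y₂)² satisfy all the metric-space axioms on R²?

No. The squared Euclidean distance fails the triangle inequality. Counterexample: x = (0, 0), y = (4, 2), z = (8, 4). d(x,z) = 8² + 4² = 80, but d(x,y) + d(y,z) = (4² + 2²) + (4² + 2²) = 20 + 20 = 40. Since 80 > 40, the triangle inequality is violated. (Note: √d, the ordinary Euclidean distance, IS a metric.)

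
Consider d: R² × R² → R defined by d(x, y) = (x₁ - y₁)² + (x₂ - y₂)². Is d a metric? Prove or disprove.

No. The squared Euclidean distance fails the triangle inequality. Counterexample: x = (0, 0), y = (2, 2), z = (4, 4). d(x,z) = 4² + 4² = 32, but d(x,y) + d(y,z) = (2² + 2²) + (2² + 2²) = 8 + 8 = 16. Since 32 > 16, the triangle inequality is violated. (Note: √d, the ordinary Euclidean distance, IS a metric.)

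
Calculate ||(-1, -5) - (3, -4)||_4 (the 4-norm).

(Σ|x_i - y_i|^4)^(1/4) = (|-1 - 3|^4 + |-5 - (-4)|^4)^(1/4)
= (4^4 + 1^4)^(1/4) = (256 + 1)^(1/4) = (257)^(1/4) ≈ 4.0039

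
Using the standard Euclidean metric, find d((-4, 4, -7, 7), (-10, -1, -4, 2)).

√(Σ(x_i - y_i)²) = √((-4 - (-10))² + (4 - (-1))² + (-7 - (-4))² + (7 - 2)²)
= √(6² + 5² + (-3)² + 5²) = √(36 + 25 + 9 + 25) = √95 ≈ 9.7468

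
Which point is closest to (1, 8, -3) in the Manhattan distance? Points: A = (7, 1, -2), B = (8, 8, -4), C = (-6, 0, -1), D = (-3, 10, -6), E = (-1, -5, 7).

Distances: d(A) = 14, d(B) = 8, d(C) = 17, d(D) = 9, d(E) = 25. Nearest: B = (8, 8, -4) with distance 8.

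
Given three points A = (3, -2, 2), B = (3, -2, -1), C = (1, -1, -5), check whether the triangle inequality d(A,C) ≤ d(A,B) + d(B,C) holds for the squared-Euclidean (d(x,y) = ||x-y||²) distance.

d(A,B) = 0² + 0² + 3² = 9, d(B,C) = 2² + 1² + 4² = 21, d(A,C) = 2² + 1² + 7² = 54.
d(A,C) = 54 > 9 + 21 = 30. Triangle inequality is VIOLATED. (Squared-Euclidean is not a metric — this is a counterexample.)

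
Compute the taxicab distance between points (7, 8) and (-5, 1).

Σ|x_i - y_i| = |7 - (-5)| + |8 - 1| = 12 + 7 = 19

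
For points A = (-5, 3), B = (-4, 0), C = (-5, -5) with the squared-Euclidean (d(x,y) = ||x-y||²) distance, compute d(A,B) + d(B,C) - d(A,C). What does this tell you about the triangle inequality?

d(A,B) = 1² + 3² = 10, d(B,C) = 1² + 5² = 26, d(A,C) = 0² + 8² = 64.
d(A,B) + d(B,C) - d(A,C) = 10 + 26 - 64 = 36 - 64 = -28. This is < 0, so the triangle inequality FAILS for these points (squared-Euclidean is not a metric).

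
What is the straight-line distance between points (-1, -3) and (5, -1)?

√(Σ(x_i - y_i)²) = √((-1 - 5)² + (-3 - (-1))²)
= √((-6)² + (-2)²) = √(36 + 4) = √40 ≈ 6.3246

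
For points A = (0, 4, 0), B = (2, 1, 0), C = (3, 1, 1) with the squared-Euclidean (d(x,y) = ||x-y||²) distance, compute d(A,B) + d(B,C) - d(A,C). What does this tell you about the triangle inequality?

d(A,B) = 2² + 3² + 0² = 13, d(B,C) = 1² + 0² + 1² = 2, d(A,C) = 3² + 3² + 1² = 19.
d(A,B) + d(B,C) - d(A,C) = 13 + 2 - 19 = 15 - 19 = -4. This is < 0, so the triangle inequality FAILS for these points (squared-Euclidean is not a metric).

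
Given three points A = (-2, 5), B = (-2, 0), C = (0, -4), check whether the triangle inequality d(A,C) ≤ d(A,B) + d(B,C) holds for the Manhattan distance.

d(A,B) = 0 + 5 = 5, d(B,C) = 2 + 4 = 6, d(A,C) = 2 + 9 = 11.
d(A,C) = 11 ≤ 5 + 6 = 11. Triangle inequality is satisfied.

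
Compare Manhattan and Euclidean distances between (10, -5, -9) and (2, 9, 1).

L1 = |10 - 2| + |-5 - 9| + |-9 - 1| = 8 + 14 + 10 = 32
L2 = √(8² + 14² + 10²) = √360 ≈ 18.9737
L1 ≥ L2 always (equality iff movement is along one axis); L1 > L2 here.
Ratio L1/L2 = 32/√360 ≈ 1.6865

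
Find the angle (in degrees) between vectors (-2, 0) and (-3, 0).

With u = (-2, 0), v = (-3, 0):
u·v = (-2)·(-3) + 0·0 = 6 + 0 = 6.
|u| = √((-2)² + 0²) = √4, |v| = √((-3)² + 0²) = √9, so |u||v| = √(4·9) = √36 = 6.
cos θ = (u·v)/(|u||v|) = 6/6 = 1 (the vectors are parallel, pointing the same way)
θ = arccos(1) = 0°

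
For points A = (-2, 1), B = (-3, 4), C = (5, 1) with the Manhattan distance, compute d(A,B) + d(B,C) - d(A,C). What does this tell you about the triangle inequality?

d(A,B) = 1 + 3 = 4, d(B,C) = 8 + 3 = 11, d(A,C) = 7 + 0 = 7.
d(A,B) + d(B,C) - d(A,C) = 4 + 11 - 7 = 15 - 7 = 8. This is ≥ 0, so the triangle inequality holds for these points.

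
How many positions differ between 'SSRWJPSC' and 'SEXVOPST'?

Differing positions: 2, 3, 4, 5, 8. Hamming distance = 5.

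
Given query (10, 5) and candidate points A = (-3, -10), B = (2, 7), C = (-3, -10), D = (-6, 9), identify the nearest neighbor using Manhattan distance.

Distances: d(A) = 28, d(B) = 10, d(C) = 28, d(D) = 20. Nearest: B = (2, 7) with distance 10.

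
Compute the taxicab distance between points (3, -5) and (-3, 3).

Σ|x_i - y_i| = |3 - (-3)| + |-5 - 3| = 6 + 8 = 14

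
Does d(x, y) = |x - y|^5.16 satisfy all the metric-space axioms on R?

No. d(x,y) = |x-y|^5.16 fails the triangle inequality since p = 5.16 > 1. Counterexample: x = -1, y = 2, z = 6. d(x,z) = |-1 - 6|^5.16 = 7^5.16 ≈ 22945.9417, but d(x,y) + d(y,z) = 3^5.16 + 4^5.16 ≈ 289.6981 + 1278.2905 = 1567.9886. Since 22945.9417 > 1567.9886, the triangle inequality is violated.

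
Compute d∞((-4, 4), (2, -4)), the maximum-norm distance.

max(|x_i - y_i|) = max(|-4 - 2|, |4 - (-4)|) = max(6, 8) = 8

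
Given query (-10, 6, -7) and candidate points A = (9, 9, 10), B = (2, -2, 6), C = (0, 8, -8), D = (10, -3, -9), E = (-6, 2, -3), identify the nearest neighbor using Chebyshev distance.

Distances: d(A) = 19, d(B) = 13, d(C) = 10, d(D) = 20, d(E) = 4. Nearest: E = (-6, 2, -3) with distance 4.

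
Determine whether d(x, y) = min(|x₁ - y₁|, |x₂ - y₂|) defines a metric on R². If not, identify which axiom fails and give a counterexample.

No. d fails identity of indiscernibles: take x = (-4, 0) and y = (-4, 4). Then d(x,y) = min(|-4 - (-4)|, |0 - 4|) = min(0, 4) = 0, yet x ≠ y.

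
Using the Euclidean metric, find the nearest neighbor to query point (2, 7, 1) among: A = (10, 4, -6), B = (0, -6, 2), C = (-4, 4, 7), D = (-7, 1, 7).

Distances: d(A) ≈ 11.0454, d(B) ≈ 13.1909, d(C) = 9, d(D) ≈ 12.3693. Nearest: C = (-4, 4, 7) with distance 9.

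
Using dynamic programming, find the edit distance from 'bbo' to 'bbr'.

Let D[i][j] be the edit distance between the first i characters of 'bbo' and the first j characters of 'bbr', with D[i][0] = i, D[0][j] = j, and D[i][j] = D[i-1][j-1] if the characters match, else 1 + min(D[i-1][j], D[i][j-1], D[i-1][j-1]). Filling the table (rows: prefixes of 'bbo', columns: prefixes of 'bbr'):
     ε  b  b  r
  ε  0  1  2  3
  b  1  0  1  2
  b  2  1  0  1
  o  3  2  1  1
The bottom-right entry gives D[3][3] = 1, so no sequence of fewer than 1 edit works. Backtracking through the table gives one optimal edit sequence (1 edit):
  bbo → bbr (sub o→r @3)
Edit distance = 1.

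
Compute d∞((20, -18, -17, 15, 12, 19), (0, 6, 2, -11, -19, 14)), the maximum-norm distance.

max(|x_i - y_i|) = max(|20 - 0|, |-18 - 6|, |-17 - 2|, |15 - (-11)|, |12 - (-19)|, |19 - 14|) = max(20, 24, 19, 26, 31, 5) = 31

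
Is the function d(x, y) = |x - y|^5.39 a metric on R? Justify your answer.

No. d(x,y) = |x-y|^5.39 fails the triangle inequality since p = 5.39 > 1. Counterexample: x = 2, y = 10, z = 17. d(x,z) = |2 - 17|^5.39 = 15^5.39 ≈ 2183392.8627, but d(x,y) + d(y,z) = 8^5.39 + 7^5.39 ≈ 73731.8329 + 35898.6764 = 109630.5093. Since 2183392.8627 > 109630.5093, the triangle inequality is violated.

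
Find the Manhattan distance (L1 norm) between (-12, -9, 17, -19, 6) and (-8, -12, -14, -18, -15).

Σ|x_i - y_i| = |-12 - (-8)| + |-9 - (-12)| + |17 - (-14)| + |-19 - (-18)| + |6 - (-15)| = 4 + 3 + 31 + 1 + 21 = 60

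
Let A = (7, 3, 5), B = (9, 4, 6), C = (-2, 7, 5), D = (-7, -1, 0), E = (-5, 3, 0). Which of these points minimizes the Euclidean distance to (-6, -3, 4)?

Distances: d(A) ≈ 14.3527, d(B) ≈ 16.6733, d(C) ≈ 10.8167, d(D) ≈ 4.5826, d(E) ≈ 7.2801. Nearest: D = (-7, -1, 0) with distance 4.5826.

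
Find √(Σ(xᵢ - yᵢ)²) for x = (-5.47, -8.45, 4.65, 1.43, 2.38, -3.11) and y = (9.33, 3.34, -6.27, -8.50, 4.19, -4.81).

√(Σ(x_i - y_i)²) = √((-5.47 - 9.33)² + (-8.45 - 3.34)² + (4.65 - (-6.27))² + (1.43 - (-8.5))² + (2.38 - 4.19)² + (-3.11 - (-4.81))²)
= √((-14.8)² + (-11.79)² + 10.92² + 9.93² + (-1.81)² + 1.7²) = √(219.04 + 139.0041 + 119.2464 + 98.6049 + 3.2761 + 2.89) = √582.0615 ≈ 24.126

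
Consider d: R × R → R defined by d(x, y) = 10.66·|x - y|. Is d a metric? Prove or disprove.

Yes. Since |x - y| is a metric on R and 10.66 > 0, the positive scalar multiple 10.66·|x - y| is also a metric: scaling by a positive constant preserves non-negativity, identity (d=0 ⟺ |x-y|=0 ⟺ x=y), symmetry, and the triangle inequality.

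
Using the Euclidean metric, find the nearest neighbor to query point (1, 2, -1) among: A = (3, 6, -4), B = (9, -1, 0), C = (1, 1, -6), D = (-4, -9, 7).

Distances: d(A) ≈ 5.3852, d(B) ≈ 8.6023, d(C) ≈ 5.099, d(D) ≈ 14.4914. Nearest: C = (1, 1, -6) with distance 5.099.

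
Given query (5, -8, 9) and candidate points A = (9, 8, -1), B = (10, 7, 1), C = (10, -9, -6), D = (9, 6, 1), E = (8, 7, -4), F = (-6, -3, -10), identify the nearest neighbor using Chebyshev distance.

Distances: d(A) = 16, d(B) = 15, d(C) = 15, d(D) = 14, d(E) = 15, d(F) = 19. Nearest: D = (9, 6, 1) with distance 14.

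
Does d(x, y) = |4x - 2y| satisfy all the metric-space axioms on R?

No. d fails symmetry: d(4, 8) = |4·4 - 2·8| = |0| = 0, but d(8, 4) = |4·8 - 2·4| = |24| = 24. Since 0 ≠ 24, d(x,y) ≠ d(y,x) in general.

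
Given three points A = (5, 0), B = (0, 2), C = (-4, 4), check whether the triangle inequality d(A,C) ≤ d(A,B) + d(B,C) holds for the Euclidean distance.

d(A,B) = √(5² + 2²) = √29 ≈ 5.3852, d(B,C) = √(4² + 2²) = √20 ≈ 4.4721, d(A,C) = √(9² + 4²) = √97 ≈ 9.8489.
d(A,C) ≈ 9.8489 ≤ 5.3852 + 4.4721 = 9.8573. Triangle inequality is satisfied.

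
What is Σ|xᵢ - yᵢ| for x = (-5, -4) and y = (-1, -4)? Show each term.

Σ|x_i - y_i| = |-5 - (-1)| + |-4 - (-4)| = 4 + 0 = 4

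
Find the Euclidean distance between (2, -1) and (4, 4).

√(Σ(x_i - y_i)²) = √((2 - 4)² + (-1 - 4)²)
= √((-2)² + (-5)²) = √(4 + 25) = √29 ≈ 5.3852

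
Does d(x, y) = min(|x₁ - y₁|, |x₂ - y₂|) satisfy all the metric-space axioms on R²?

No. d fails identity of indiscernibles: take x = (-1, 0) and y = (-1, 2). Then d(x,y) = min(|-1 - (-1)|, |0 - 2|) = min(0, 2) = 0, yet x ≠ y.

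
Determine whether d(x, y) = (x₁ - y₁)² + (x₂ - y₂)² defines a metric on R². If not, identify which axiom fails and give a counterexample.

No. The squared Euclidean distance fails the triangle inequality. Counterexample: x = (0, 0), y = (3, 1), z = (6, 2). d(x,z) = 6² + 2² = 40, but d(x,y) + d(y,z) = (3² + 1²) + (3² + 1²) = 10 + 10 = 20. Since 40 > 20, the triangle inequality is violated. (Note: √d, the ordinary Euclidean distance, IS a metric.)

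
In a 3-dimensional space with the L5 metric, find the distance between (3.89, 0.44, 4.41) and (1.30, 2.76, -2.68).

(Σ|x_i - y_i|^5)^(1/5) = (|3.89 - 1.3|^5 + |0.44 - 2.76|^5 + |4.41 - (-2.68)|^5)^(1/5)
= (2.59^5 + 2.32^5 + 7.09^5)^(1/5) ≈ (116.5464 + 67.2109 + 17915.5925)^(1/5) = (18099.3498)^(1/5) ≈ 7.1045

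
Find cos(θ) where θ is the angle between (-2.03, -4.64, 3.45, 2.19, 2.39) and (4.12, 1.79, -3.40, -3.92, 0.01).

With u = (-2.03, -4.64, 3.45, 2.19, 2.39), v = (4.12, 1.79, -3.40, -3.92, 0.01):
u·v = (-2.03)·4.12 + (-4.64)·1.79 + 3.45·(-3.4) + 2.19·(-3.92) + 2.39·0.01 = (-8.3636) + (-8.3056) + (-11.73) + (-8.5848) + 0.0239 = -36.9601.
|u| = √((-2.03)² + (-4.64)² + 3.45² + 2.19² + 2.39²) = √(4.1209 + 21.5296 + 11.9025 + 4.7961 + 5.7121) = √48.0612, |v| = √(4.12² + 1.79² + (-3.4)² + (-3.92)² + 0.01²) = √(16.9744 + 3.2041 + 11.56 + 15.3664 + 0.0001) = √47.105.
cos θ = (u·v)/(|u||v|) = -36.9601/(√48.0612·√47.105) ≈ -0.7768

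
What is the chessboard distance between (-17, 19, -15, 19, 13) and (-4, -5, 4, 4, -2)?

max(|x_i - y_i|) = max(|-17 - (-4)|, |19 - (-5)|, |-15 - 4|, |19 - 4|, |13 - (-2)|) = max(13, 24, 19, 15, 15) = 24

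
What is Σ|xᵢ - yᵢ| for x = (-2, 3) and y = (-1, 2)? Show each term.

Σ|x_i - y_i| = |-2 - (-1)| + |3 - 2| = 1 + 1 = 2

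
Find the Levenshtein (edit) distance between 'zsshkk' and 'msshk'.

Let D[i][j] be the edit distance between the first i characters of 'zsshkk' and the first j characters of 'msshk', with D[i][0] = i, D[0][j] = j, and D[i][j] = D[i-1][j-1] if the characters match, else 1 + min(D[i-1][j], D[i][j-1], D[i-1][j-1]). Filling the table (rows: prefixes of 'zsshkk', columns: prefixes of 'msshk'):
     ε  m  s  s  h  k
  ε  0  1  2  3  4  5
  z  1  1  2  3  4  5
  s  2  2  1  2  3  4
  s  3  3  2  1  2  3
  h  4  4  3  2  1  2
  k  5  5  4  3  2  1
  k  6  6  5  4  3  2
The bottom-right entry gives D[6][5] = 2, so no sequence of fewer than 2 edits works. Backtracking through the table gives one optimal edit sequence (2 edits):
  zsshkk → msshkk (sub z→m @1)
  msshkk → msshk (del k @5)
Edit distance = 2.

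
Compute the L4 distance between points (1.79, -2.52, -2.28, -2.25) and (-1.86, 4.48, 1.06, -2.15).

(Σ|x_i - y_i|^4)^(1/4) = (|1.79 - (-1.86)|^4 + |-2.52 - 4.48|^4 + |-2.28 - 1.06|^4 + |-2.25 - (-2.15)|^4)^(1/4)
= (3.65^4 + 7^4 + 3.34^4 + 0.1^4)^(1/4) ≈ (177.489 + 2401 + 124.4474 + 0.0001)^(1/4) = (2702.9365)^(1/4) ≈ 7.2104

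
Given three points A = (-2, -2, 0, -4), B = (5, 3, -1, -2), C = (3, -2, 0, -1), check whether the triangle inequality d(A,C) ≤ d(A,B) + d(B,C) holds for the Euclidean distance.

d(A,B) = √(7² + 5² + 1² + 2²) = √79 ≈ 8.8882, d(B,C) = √(2² + 5² + 1² + 1²) = √31 ≈ 5.5678, d(A,C) = √(5² + 0² + 0² + 3²) = √34 ≈ 5.831.
d(A,C) ≈ 5.831 ≤ 8.8882 + 5.5678 = 14.456. Triangle inequality is satisfied.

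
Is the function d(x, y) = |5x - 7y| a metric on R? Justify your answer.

No. d fails symmetry: d(7, 5) = |5·7 - 7·5| = |0| = 0, but d(5, 7) = |5·5 - 7·7| = |-24| = 24. Since 0 ≠ 24, d(x,y) ≠ d(y,x) in general.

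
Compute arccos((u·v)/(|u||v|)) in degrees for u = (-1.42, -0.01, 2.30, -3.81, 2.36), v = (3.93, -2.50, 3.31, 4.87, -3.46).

With u = (-1.42, -0.01, 2.30, -3.81, 2.36), v = (3.93, -2.50, 3.31, 4.87, -3.46):
u·v = (-1.42)·3.93 + (-0.01)·(-2.5) + 2.3·3.31 + (-3.81)·4.87 + 2.36·(-3.46) = (-5.5806) + 0.025 + 7.613 + (-18.5547) + (-8.1656) = -24.6629.
|u| = √((-1.42)² + (-0.01)² + 2.3² + (-3.81)² + 2.36²) = √(2.0164 + 0.0001 + 5.29 + 14.5161 + 5.5696) = √27.3922, |v| = √(3.93² + (-2.5)² + 3.31² + 4.87² + (-3.46)²) = √(15.4449 + 6.25 + 10.9561 + 23.7169 + 11.9716) = √68.3395.
cos θ = (u·v)/(|u||v|) = -24.6629/(√27.3922·√68.3395) ≈ -0.570026
θ = arccos(-0.570026) ≈ 124.75°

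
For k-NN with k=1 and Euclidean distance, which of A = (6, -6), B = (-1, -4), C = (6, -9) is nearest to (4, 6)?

Distances: d(A) ≈ 12.1655, d(B) ≈ 11.1803, d(C) ≈ 15.1327. Nearest: B = (-1, -4) with distance 11.1803.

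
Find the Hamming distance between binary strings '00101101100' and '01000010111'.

Differing positions: 2, 3, 5, 6, 7, 8, 10, 11. Hamming distance = 8.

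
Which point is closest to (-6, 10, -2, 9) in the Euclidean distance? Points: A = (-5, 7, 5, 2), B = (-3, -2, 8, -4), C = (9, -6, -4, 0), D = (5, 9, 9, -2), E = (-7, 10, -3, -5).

Distances: d(A) ≈ 10.3923, d(B) ≈ 20.5426, d(C) ≈ 23.7908, d(D) ≈ 19.0788, d(E) ≈ 14.0712. Nearest: A = (-5, 7, 5, 2) with distance 10.3923.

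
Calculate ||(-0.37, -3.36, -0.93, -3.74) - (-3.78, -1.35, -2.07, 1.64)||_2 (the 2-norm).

(Σ|x_i - y_i|^2)^(1/2) = (|-0.37 - (-3.78)|^2 + |-3.36 - (-1.35)|^2 + |-0.93 - (-2.07)|^2 + |-3.74 - 1.64|^2)^(1/2)
= (3.41^2 + 2.01^2 + 1.14^2 + 5.38^2)^(1/2) = (11.6281 + 4.0401 + 1.2996 + 28.9444)^(1/2) = (45.9122)^(1/2) ≈ 6.7759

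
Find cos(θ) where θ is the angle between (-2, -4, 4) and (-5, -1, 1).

With u = (-2, -4, 4), v = (-5, -1, 1):
u·v = (-2)·(-5) + (-4)·(-1) + 4·1 = 10 + 4 + 4 = 18.
|u| = √((-2)² + (-4)² + 4²) = √36, |v| = √((-5)² + (-1)² + 1²) = √27, so |u||v| = √(36·27) = √972.
cos θ = (u·v)/(|u||v|) = 18/√972 ≈ 0.5774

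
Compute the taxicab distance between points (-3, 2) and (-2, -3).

Σ|x_i - y_i| = |-3 - (-2)| + |2 - (-3)| = 1 + 5 = 6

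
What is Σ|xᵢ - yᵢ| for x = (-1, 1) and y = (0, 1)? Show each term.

Σ|x_i - y_i| = |-1 - 0| + |1 - 1| = 1 + 0 = 1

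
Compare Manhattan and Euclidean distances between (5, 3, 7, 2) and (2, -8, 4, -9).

L1 = |5 - 2| + |3 - (-8)| + |7 - 4| + |2 - (-9)| = 3 + 11 + 3 + 11 = 28
L2 = √(3² + 11² + 3² + 11²) = √260 ≈ 16.1245
L1 ≥ L2 always (equality iff movement is along one axis); L1 > L2 here.
Ratio L1/L2 = 28/√260 ≈ 1.7365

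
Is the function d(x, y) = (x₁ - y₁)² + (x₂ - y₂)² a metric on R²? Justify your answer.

No. The squared Euclidean distance fails the triangle inequality. Counterexample: x = (0, 0), y = (2, 4), z = (4, 8). d(x,z) = 4² + 8² = 80, but d(x,y) + d(y,z) = (2² + 4²) + (2² + 4²) = 20 + 20 = 40. Since 80 > 40, the triangle inequality is violated. (Note: √d, the ordinary Euclidean distance, IS a metric.)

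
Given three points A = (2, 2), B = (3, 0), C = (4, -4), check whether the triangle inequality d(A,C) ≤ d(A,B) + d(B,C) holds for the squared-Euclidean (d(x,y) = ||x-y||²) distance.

d(A,B) = 1² + 2² = 5, d(B,C) = 1² + 4² = 17, d(A,C) = 2² + 6² = 40.
d(A,C) = 40 > 5 + 17 = 22. Triangle inequality is VIOLATED. (Squared-Euclidean is not a metric — this is a counterexample.)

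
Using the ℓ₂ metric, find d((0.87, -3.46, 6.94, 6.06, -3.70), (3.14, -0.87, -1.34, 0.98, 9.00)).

√(Σ(x_i - y_i)²) = √((0.87 - 3.14)² + (-3.46 - (-0.87))² + (6.94 - (-1.34))² + (6.06 - 0.98)² + (-3.7 - 9)²)
= √((-2.27)² + (-2.59)² + 8.28² + 5.08² + (-12.7)²) = √(5.1529 + 6.7081 + 68.5584 + 25.8064 + 161.29) = √267.5158 ≈ 16.3559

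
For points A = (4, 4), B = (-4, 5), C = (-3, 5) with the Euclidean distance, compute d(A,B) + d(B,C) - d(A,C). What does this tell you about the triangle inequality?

d(A,B) = √(8² + 1²) = √65 ≈ 8.0623, d(B,C) = √(1² + 0²) = √1 = 1, d(A,C) = √(7² + 1²) = √50 ≈ 7.0711.
d(A,B) + d(B,C) - d(A,C) = 8.0623 + 1 - 7.0711 = 9.0623 - 7.0711 = 1.9912 (to 4 decimal places). This is ≥ 0, so the triangle inequality holds for these points.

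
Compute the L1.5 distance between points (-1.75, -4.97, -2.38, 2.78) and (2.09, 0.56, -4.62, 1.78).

(Σ|x_i - y_i|^1.5)^(1/1.5) = (|-1.75 - 2.09|^1.5 + |-4.97 - 0.56|^1.5 + |-2.38 - (-4.62)|^1.5 + |2.78 - 1.78|^1.5)^(1/1.5)
= (3.84^1.5 + 5.53^1.5 + 2.24^1.5 + 1^1.5)^(1/1.5) ≈ (7.5248 + 13.0043 + 3.3525 + 1)^(1/1.5) = (24.8816)^(1/1.5) ≈ 8.5229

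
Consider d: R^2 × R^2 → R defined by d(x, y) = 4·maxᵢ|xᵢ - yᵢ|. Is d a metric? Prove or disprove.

Yes. The L∞ (Chebyshev) norm induces a metric on R^2, and multiplying a metric by a positive constant 4 > 0 preserves all four axioms: non-negativity (4·||x-y|| ≥ 0), identity (4·||x-y|| = 0 ⟺ ||x-y|| = 0 ⟺ x = y), symmetry (||x-y|| = ||y-x||), and the triangle inequality (4·||x-z|| ≤ 4·||x-y|| + 4·||y-z||). So d is a metric.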